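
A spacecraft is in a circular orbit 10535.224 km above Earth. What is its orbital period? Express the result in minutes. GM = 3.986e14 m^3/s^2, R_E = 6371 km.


r = 16906.2240 km = 1.6906224e+07 m
T = 2*pi*sqrt(r^3/mu) = 2*pi*sqrt(4.8321439e+21 / 3.986e14)
T = 21876.6667 s = 364.6111 min

364.6111 minutes


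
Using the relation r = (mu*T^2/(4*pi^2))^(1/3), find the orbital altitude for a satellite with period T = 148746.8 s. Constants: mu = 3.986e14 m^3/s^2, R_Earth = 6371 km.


T = 148746.8 s
r = (mu*T^2/(4*pi^2))^(1/3) = (3.986e14 * 148746.8^2 / (4*pi^2))^(1/3)
r = 6.0677024e+07 m = 60677.0242 km
alt = r - R_E = 60677.0242 - 6371 = 54306.0242 km

54306.0242 km


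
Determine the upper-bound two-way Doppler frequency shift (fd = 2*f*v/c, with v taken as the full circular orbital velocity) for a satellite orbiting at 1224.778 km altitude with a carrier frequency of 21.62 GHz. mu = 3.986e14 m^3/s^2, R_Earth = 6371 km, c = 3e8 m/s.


r = 7.595778e+06 m
v = sqrt(mu/r) = 7244.0680 m/s (worst-case radial velocity)
f = 21.62 GHz = 2.162e+10 Hz
fd = 2*f*v/c = 2*2.162e+10*7244.0680/3.0e+08
fd = 1.0441117e+06 Hz

1.0441e+06 Hz


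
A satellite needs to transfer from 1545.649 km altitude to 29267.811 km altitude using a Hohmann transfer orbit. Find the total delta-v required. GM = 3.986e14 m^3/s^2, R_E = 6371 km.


r1 = 7916.6490 km = 7.916649e+06 m
r2 = 35638.8110 km = 3.5638811e+07 m
dv1 = sqrt(mu/r1)*(sqrt(2*r2/(r1+r2)) - 1) = 1981.4839 m/s
dv2 = sqrt(mu/r2)*(1 - sqrt(2*r1/(r1+r2))) = 1327.9384 m/s
total dv = |dv1| + |dv2| = 1981.4839 + 1327.9384 = 3309.4223 m/s = 3.3094 km/s

3.3094 km/s


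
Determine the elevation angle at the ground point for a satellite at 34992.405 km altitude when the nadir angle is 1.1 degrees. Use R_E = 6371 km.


r = R_E + alt = 41363.4050 km
Law of sines in the satellite / Earth-center / ground-point triangle:
  sin(nadir)/R_E = sin(90 + el)/r  =>  cos(el) = (r/R_E)*sin(nadir)
cos(el) = (41363.4050 / 6371.0000) * sin(1.1 deg) = 0.1246385
el = arccos(0.1246385) = 82.8401 deg
(Earth-central angle = 90 - nadir - el = 6.0599 deg)

82.8401 degrees


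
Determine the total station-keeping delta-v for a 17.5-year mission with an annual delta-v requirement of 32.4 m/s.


dV = rate * years = 32.4 * 17.5
dV = 567.0000 m/s

567.0000 m/s


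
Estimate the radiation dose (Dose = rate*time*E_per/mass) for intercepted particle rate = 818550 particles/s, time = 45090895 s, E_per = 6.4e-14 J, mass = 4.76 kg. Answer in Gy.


Total energy deposited = rate * time * E_per
  = 818550 * 45090895 * 6.4e-14 = 2.3622 J
Dose = E_total / mass = 2.3622 / 4.76
Dose = 0.4962575 Gy

0.4963 Gy


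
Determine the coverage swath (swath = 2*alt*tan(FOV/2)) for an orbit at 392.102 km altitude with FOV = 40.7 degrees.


FOV = 40.7 deg = 0.710349 rad
swath = 2 * alt * tan(FOV/2) = 2 * 392.102 * tan(0.3551745)
swath = 2 * 392.102 * 0.3709036
swath = 290.8641 km

290.8641 km


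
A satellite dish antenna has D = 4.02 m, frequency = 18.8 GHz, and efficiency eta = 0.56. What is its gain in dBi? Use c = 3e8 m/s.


lambda = c/f = 3e8 / 1.88e+10 = 0.01595745 m
G = eta*(pi*D/lambda)^2 = 0.56*(pi*4.02/0.01595745)^2
G = 350762.4280 (linear)
G = 10*log10(350762.4280) = 55.4501 dBi

55.4501 dBi


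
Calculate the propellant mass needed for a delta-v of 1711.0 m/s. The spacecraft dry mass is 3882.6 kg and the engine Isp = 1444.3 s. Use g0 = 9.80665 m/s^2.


ve = Isp * g0 = 1444.3 * 9.80665 = 14163.744595 m/s
mass ratio = exp(dv/ve) = exp(1711.0/14163.744595) = 1.12840078
m_prop = m_dry * (mr - 1) = 3882.6 * (1.12840078 - 1)
m_prop = 498.5289 kg

498.5289 kg


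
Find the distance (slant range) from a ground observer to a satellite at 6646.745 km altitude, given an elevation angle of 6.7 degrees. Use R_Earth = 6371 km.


h = 6646.745 km, el = 6.7 deg
d = -R_E*sin(el) + sqrt((R_E*sin(el))^2 + 2*R_E*h + h^2)
d = -6371.0000*sin(0.1169371) + sqrt((6371.0000*0.1166707)^2 + 2*6371.0000*6646.745 + 6646.745^2)
d = 10633.1820 km

10633.1820 km


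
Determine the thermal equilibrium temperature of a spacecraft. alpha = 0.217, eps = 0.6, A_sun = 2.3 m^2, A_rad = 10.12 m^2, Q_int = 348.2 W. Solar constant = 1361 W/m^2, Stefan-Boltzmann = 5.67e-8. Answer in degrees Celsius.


Numerator = alpha*S*A_sun + Q_int = 0.217*1361*2.3 + 348.2 = 1027.4751 W
Denominator = eps*sigma*A_rad = 0.6*5.67e-8*10.12 = 3.442824e-07 W/K^4
T^4 = 2.9843962e+09 K^4
T = 233.7298 K = -39.4202 C

-39.4202 degrees Celsius


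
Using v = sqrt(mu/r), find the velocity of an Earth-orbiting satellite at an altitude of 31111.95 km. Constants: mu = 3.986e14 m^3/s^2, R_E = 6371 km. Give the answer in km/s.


r = R_E + alt = 6371.0 + 31111.95 = 37482.9500 km = 3.748295e+07 m
v = sqrt(mu/r) = sqrt(3.986e14 / 3.748295e+07) = 3261.0073 m/s = 3.2610 km/s

3.2610 km/s


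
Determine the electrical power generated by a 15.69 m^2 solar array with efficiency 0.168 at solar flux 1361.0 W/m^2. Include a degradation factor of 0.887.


P = area * eta * S * degradation
P = 15.69 * 0.168 * 1361.0 * 0.887
P = 3182.1011 W

3182.1011 W


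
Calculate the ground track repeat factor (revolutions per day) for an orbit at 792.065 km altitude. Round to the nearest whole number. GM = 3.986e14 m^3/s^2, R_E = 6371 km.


r = 7.163065e+06 m
T = 2*pi*sqrt(r^3/mu) = 6033.3644 s = 100.5561 min
revs/day = 1440 / 100.5561 = 14.3204
Rounded: 14 revolutions per day

14 revolutions per day


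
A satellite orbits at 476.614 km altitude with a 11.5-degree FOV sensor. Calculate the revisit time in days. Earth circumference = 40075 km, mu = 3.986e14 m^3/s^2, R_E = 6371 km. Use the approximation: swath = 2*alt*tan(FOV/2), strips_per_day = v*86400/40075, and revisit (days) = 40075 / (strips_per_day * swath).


swath = 2*476.614*tan(0.1003564) = 95.9850 km
v = sqrt(mu/r) = 7629.5515 m/s = 7.6296 km/s
strips/day = v*86400/40075 = 7.6296*86400/40075 = 16.4490
coverage/day = strips * swath = 16.4490 * 95.9850 = 1578.8565 km
revisit = 40075 / 1578.8565 = 25.3823 days

25.3823 days


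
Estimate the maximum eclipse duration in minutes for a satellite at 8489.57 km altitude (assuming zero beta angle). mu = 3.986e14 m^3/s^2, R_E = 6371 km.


r = 14860.5700 km
T = 300.4783 min
Eclipse fraction = arcsin(R_E/r)/pi = arcsin(6371.0000/14860.5700)/pi
= arcsin(0.4287184)/pi = 0.1410347
Eclipse duration = 0.1410347 * 300.4783 = 42.3779 min

42.3779 minutes


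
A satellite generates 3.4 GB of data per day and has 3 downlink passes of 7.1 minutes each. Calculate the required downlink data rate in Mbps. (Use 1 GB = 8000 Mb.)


total contact time = 3 * 7.1 * 60 = 1278.0000 s
data = 3.4 GB = 27200.0000 Mb
rate = 27200.0000 / 1278.0000 = 21.2833 Mbps

21.2833 Mbps


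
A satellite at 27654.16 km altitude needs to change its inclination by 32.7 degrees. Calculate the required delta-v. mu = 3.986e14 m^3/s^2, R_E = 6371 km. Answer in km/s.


r = 34025.1600 km = 3.402516e+07 m
V = sqrt(mu/r) = 3422.6978 m/s
di = 32.7 deg = 0.5707227 rad
dV = 2*V*sin(di/2) = 2*3422.6978*sin(0.2853613)
dV = 1927.0076 m/s = 1.9270 km/s

1.9270 km/s


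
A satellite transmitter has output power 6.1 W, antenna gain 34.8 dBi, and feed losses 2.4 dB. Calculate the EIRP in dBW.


Pt = 6.1 W = 7.8533 dBW
EIRP = Pt_dBW + Gt - losses = 7.8533 + 34.8 - 2.4 = 40.2533 dBW

40.2533 dBW


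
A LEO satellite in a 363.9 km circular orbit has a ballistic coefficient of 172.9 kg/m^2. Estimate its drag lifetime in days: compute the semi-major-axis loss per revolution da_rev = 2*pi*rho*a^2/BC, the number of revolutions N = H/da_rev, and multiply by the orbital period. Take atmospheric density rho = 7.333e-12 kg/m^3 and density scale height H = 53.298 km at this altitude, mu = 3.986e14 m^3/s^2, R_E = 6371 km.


a = R_E + alt = 6734.9000 km = 6.7349e+06 m
da_rev = 2*pi*rho*a^2/BC = 2*pi*7.333e-12*(6.7349e+06)^2/172.9 = 12.087288 m per revolution
N = H/da_rev = 53298.0000 m / 12.087288 m = 4409.4259 revolutions
P = 2*pi*sqrt(a^3/mu) = 5500.5732 s
lifetime = N*P = 4409.4259 * 5500.5732 = 2.425437e+07 s = 280.7219 days

280.7219 days


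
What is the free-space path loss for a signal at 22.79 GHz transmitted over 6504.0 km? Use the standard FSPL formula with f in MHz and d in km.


f = 22.79 GHz = 22790.0000 MHz
d = 6504.0 km
FSPL = 32.44 + 20*log10(22790.0000) + 20*log10(6504.0)
FSPL = 32.44 + 87.1549 + 76.2636
FSPL = 195.8585 dB

195.8585 dB


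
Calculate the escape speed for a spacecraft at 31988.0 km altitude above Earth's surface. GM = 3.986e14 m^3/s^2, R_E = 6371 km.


r = 6371.0 + 31988.0 = 38359.0000 km = 3.8359e+07 m
v_esc = sqrt(2*mu/r) = sqrt(2*3.986e14 / 3.8359e+07)
v_esc = 4558.7944 m/s = 4.5588 km/s

4.5588 km/s


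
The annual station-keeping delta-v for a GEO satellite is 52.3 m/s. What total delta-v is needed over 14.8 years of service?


dV = rate * years = 52.3 * 14.8
dV = 774.0400 m/s

774.0400 m/s


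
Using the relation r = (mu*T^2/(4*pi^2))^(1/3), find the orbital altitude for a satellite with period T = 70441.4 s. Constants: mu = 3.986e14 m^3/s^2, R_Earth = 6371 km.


T = 70441.4 s
r = (mu*T^2/(4*pi^2))^(1/3) = (3.986e14 * 70441.4^2 / (4*pi^2))^(1/3)
r = 3.686474e+07 m = 36864.7397 km
alt = r - R_E = 36864.7397 - 6371 = 30493.7397 km

30493.7397 km


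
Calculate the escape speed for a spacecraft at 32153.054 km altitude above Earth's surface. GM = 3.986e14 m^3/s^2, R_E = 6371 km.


r = 6371.0 + 32153.054 = 38524.0540 km = 3.8524054e+07 m
v_esc = sqrt(2*mu/r) = sqrt(2*3.986e14 / 3.8524054e+07)
v_esc = 4549.0180 m/s = 4.5490 km/s

4.5490 km/s


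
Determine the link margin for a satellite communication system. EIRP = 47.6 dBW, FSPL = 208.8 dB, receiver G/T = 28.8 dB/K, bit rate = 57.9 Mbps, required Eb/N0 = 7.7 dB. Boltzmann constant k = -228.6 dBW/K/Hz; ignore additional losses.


C/N0 = EIRP - FSPL + G/T - k = 47.6 - 208.8 + 28.8 - (-228.6)
C/N0 = 96.2000 dB-Hz
R_b = 57.9 Mbps = 5.79e+07 bps -> 10*log10(R_b) = 77.6268 dB-Hz
Eb/N0 = C/N0 - 10*log10(R_b) = 96.2000 - 77.6268 = 18.5732 dB
Margin = Eb/N0 - Eb/N0_req = 18.5732 - 7.7 = 10.8732 dB (link closes)

10.8732 dB


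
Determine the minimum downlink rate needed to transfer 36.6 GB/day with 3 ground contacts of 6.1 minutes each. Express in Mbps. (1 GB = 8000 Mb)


total contact time = 3 * 6.1 * 60 = 1098.0000 s
data = 36.6 GB = 292800.0000 Mb
rate = 292800.0000 / 1098.0000 = 266.6667 Mbps

266.6667 Mbps


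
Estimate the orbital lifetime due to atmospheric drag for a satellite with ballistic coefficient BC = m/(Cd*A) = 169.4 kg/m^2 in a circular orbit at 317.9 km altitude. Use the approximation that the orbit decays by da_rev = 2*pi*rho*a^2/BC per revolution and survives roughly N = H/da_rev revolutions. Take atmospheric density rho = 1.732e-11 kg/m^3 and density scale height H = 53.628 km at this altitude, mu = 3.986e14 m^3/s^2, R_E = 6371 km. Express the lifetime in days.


a = R_E + alt = 6688.9000 km = 6.6889e+06 m
da_rev = 2*pi*rho*a^2/BC = 2*pi*1.732e-11*(6.6889e+06)^2/169.4 = 28.742448 m per revolution
N = H/da_rev = 53628.0000 m / 28.742448 m = 1865.8118 revolutions
P = 2*pi*sqrt(a^3/mu) = 5444.3154 s
lifetime = N*P = 1865.8118 * 5444.3154 = 1.0158068e+07 s = 117.5702 days

117.5702 days


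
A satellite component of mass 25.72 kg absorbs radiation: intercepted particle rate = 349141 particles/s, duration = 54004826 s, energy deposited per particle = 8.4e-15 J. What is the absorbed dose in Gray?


Total energy deposited = rate * time * E_per
  = 349141 * 54004826 * 8.4e-15 = 0.1583845 J
Dose = E_total / mass = 0.1583845 / 25.72
Dose = 0.006158029 Gy

0.0062 Gy


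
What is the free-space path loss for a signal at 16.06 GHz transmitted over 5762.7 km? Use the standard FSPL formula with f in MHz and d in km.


f = 16.06 GHz = 16060.0000 MHz
d = 5762.7 km
FSPL = 32.44 + 20*log10(16060.0000) + 20*log10(5762.7)
FSPL = 32.44 + 84.1149 + 75.2125
FSPL = 191.7674 dB

191.7674 dB


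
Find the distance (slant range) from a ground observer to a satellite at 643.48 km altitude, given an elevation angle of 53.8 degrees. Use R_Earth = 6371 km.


h = 643.48 km, el = 53.8 deg
d = -R_E*sin(el) + sqrt((R_E*sin(el))^2 + 2*R_E*h + h^2)
d = -6371.0000*sin(0.9389871) + sqrt((6371.0000*0.8069603)^2 + 2*6371.0000*643.48 + 643.48^2)
d = 778.7082 km

778.7082 km


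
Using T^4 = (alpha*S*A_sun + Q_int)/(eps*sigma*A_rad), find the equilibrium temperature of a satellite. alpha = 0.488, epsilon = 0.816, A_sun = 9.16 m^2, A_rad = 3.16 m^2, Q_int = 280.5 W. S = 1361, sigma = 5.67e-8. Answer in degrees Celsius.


Numerator = alpha*S*A_sun + Q_int = 0.488*1361*9.16 + 280.5 = 6364.2789 W
Denominator = eps*sigma*A_rad = 0.816*5.67e-8*3.16 = 1.4620435e-07 W/K^4
T^4 = 4.3530024e+10 K^4
T = 456.7696 K = 183.6196 C

183.6196 degrees Celsius


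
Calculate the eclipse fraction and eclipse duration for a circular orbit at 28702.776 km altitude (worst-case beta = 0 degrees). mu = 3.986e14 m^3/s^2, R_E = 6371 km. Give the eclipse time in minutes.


r = 35073.7760 km
T = 1089.5164 min
Eclipse fraction = arcsin(R_E/r)/pi = arcsin(6371.0000/35073.7760)/pi
= arcsin(0.1816457)/pi = 0.05814239
Eclipse duration = 0.05814239 * 1089.5164 = 63.3471 min

63.3471 minutes


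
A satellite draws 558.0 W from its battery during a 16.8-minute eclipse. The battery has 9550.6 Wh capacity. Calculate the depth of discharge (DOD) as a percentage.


E_used = P * t / 60 = 558.0 * 16.8 / 60 = 156.2400 Wh
DOD = E_used / E_total * 100 = 156.2400 / 9550.6 * 100
DOD = 1.6359 %

1.6359 %


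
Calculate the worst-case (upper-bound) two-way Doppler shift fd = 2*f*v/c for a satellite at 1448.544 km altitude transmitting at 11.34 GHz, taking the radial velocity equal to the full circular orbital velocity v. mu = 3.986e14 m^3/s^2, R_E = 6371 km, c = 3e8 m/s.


r = 7.819544e+06 m
v = sqrt(mu/r) = 7139.6666 m/s (worst-case radial velocity)
f = 11.34 GHz = 1.134e+10 Hz
fd = 2*f*v/c = 2*1.134e+10*7139.6666/3.0e+08
fd = 539758.7965 Hz

539758.7965 Hz


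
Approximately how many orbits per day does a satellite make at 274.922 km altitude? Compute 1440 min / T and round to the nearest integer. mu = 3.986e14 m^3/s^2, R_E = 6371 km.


r = 6.645922e+06 m
T = 2*pi*sqrt(r^3/mu) = 5391.9280 s = 89.8655 min
revs/day = 1440 / 89.8655 = 16.0240
Rounded: 16 revolutions per day

16 revolutions per day


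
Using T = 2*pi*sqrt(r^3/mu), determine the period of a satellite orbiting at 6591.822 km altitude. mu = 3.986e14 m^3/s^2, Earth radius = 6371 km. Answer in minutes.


r = 12962.8220 km = 1.2962822e+07 m
T = 2*pi*sqrt(r^3/mu) = 2*pi*sqrt(2.1782046e+21 / 3.986e14)
T = 14687.9288 s = 244.7988 min

244.7988 minutes


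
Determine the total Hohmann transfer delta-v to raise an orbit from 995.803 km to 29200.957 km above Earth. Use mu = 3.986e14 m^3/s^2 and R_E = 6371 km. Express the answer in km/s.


r1 = 7366.8030 km = 7.366803e+06 m
r2 = 35571.9570 km = 3.5571957e+07 m
dv1 = sqrt(mu/r1)*(sqrt(2*r2/(r1+r2)) - 1) = 2112.5404 m/s
dv2 = sqrt(mu/r2)*(1 - sqrt(2*r1/(r1+r2))) = 1386.6044 m/s
total dv = |dv1| + |dv2| = 2112.5404 + 1386.6044 = 3499.1448 m/s = 3.4991 km/s

3.4991 km/s


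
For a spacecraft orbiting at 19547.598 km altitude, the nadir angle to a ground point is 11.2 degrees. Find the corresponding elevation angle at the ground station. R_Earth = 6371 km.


r = R_E + alt = 25918.5980 km
Law of sines in the satellite / Earth-center / ground-point triangle:
  sin(nadir)/R_E = sin(90 + el)/r  =>  cos(el) = (r/R_E)*sin(nadir)
cos(el) = (25918.5980 / 6371.0000) * sin(11.2 deg) = 0.7901871
el = arccos(0.7901871) = 37.7970 deg
(Earth-central angle = 90 - nadir - el = 41.0030 deg)

37.7970 degrees


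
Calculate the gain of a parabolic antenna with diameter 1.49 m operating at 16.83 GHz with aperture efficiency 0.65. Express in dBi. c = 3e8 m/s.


lambda = c/f = 3e8 / 1.683e+10 = 0.01782531 m
G = eta*(pi*D/lambda)^2 = 0.65*(pi*1.49/0.01782531)^2
G = 44824.0776 (linear)
G = 10*log10(44824.0776) = 46.5151 dBi

46.5151 dBi


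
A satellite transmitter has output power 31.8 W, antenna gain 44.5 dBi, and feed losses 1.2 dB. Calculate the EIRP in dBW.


Pt = 31.8 W = 15.0243 dBW
EIRP = Pt_dBW + Gt - losses = 15.0243 + 44.5 - 1.2 = 58.3243 dBW

58.3243 dBW


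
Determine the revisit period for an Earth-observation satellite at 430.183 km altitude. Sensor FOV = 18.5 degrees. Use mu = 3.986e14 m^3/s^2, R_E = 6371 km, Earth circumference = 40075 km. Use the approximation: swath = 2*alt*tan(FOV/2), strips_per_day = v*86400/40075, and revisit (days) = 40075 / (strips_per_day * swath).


swath = 2*430.183*tan(0.161443) = 140.1195 km
v = sqrt(mu/r) = 7655.5503 m/s = 7.6556 km/s
strips/day = v*86400/40075 = 7.6556*86400/40075 = 16.5050
coverage/day = strips * swath = 16.5050 * 140.1195 = 2312.6782 km
revisit = 40075 / 2312.6782 = 17.3284 days

17.3284 days


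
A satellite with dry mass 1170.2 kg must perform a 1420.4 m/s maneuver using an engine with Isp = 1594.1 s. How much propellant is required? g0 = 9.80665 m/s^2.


ve = Isp * g0 = 1594.1 * 9.80665 = 15632.780765 m/s
mass ratio = exp(dv/ve) = exp(1420.4/15632.780765) = 1.09511607
m_prop = m_dry * (mr - 1) = 1170.2 * (1.09511607 - 1)
m_prop = 111.3048 kg

111.3048 kg


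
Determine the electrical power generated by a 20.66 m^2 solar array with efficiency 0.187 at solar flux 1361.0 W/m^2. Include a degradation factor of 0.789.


P = area * eta * S * degradation
P = 20.66 * 0.187 * 1361.0 * 0.789
P = 4148.6524 W

4148.6524 W


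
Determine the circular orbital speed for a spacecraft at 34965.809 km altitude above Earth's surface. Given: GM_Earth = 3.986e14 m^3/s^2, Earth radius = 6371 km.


r = R_E + alt = 6371.0 + 34965.809 = 41336.8090 km = 4.1336809e+07 m
v = sqrt(mu/r) = sqrt(3.986e14 / 4.1336809e+07) = 3105.2758 m/s = 3.1053 km/s

3.1053 km/s


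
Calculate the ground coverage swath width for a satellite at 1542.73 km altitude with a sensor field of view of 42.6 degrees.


FOV = 42.6 deg = 0.7435103 rad
swath = 2 * alt * tan(FOV/2) = 2 * 1542.73 * tan(0.3717551)
swath = 2 * 1542.73 * 0.3898837
swath = 1202.9706 km

1202.9706 km


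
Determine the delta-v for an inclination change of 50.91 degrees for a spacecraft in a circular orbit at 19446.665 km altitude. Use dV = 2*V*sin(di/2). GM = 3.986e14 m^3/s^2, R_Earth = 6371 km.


r = 25817.6650 km = 2.5817665e+07 m
V = sqrt(mu/r) = 3929.2546 m/s
di = 50.91 deg = 0.8885471 rad
dV = 2*V*sin(di/2) = 2*3929.2546*sin(0.4442736)
dV = 3377.6035 m/s = 3.3776 km/s

3.3776 km/s


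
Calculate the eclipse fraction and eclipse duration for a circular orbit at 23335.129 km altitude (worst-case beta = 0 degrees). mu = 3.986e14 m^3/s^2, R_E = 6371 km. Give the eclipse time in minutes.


r = 29706.1290 km
T = 849.2373 min
Eclipse fraction = arcsin(R_E/r)/pi = arcsin(6371.0000/29706.1290)/pi
= arcsin(0.2144675)/pi = 0.06880161
Eclipse duration = 0.06880161 * 849.2373 = 58.4289 min

58.4289 minutes


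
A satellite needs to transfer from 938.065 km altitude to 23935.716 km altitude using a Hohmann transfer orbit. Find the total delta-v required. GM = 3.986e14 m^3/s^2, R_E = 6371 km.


r1 = 7309.0650 km = 7.309065e+06 m
r2 = 30306.7160 km = 3.0306716e+07 m
dv1 = sqrt(mu/r1)*(sqrt(2*r2/(r1+r2)) - 1) = 1989.4800 m/s
dv2 = sqrt(mu/r2)*(1 - sqrt(2*r1/(r1+r2))) = 1365.8070 m/s
total dv = |dv1| + |dv2| = 1989.4800 + 1365.8070 = 3355.2870 m/s = 3.3553 km/s

3.3553 km/s


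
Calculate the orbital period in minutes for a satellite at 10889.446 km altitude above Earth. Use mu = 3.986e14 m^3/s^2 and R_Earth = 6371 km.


r = 17260.4460 km = 1.7260446e+07 m
T = 2*pi*sqrt(r^3/mu) = 2*pi*sqrt(5.1422838e+21 / 3.986e14)
T = 22567.8009 s = 376.1300 min

376.1300 minutes


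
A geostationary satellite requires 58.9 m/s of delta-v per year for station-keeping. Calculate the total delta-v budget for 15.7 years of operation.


dV = rate * years = 58.9 * 15.7
dV = 924.7300 m/s

924.7300 m/s


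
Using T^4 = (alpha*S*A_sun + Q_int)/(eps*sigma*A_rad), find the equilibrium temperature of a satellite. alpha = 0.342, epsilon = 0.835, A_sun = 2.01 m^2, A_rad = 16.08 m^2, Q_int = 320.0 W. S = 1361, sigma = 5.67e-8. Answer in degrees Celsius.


Numerator = alpha*S*A_sun + Q_int = 0.342*1361*2.01 + 320.0 = 1255.5786 W
Denominator = eps*sigma*A_rad = 0.835*5.67e-8*16.08 = 7.6129956e-07 W/K^4
T^4 = 1.649257e+09 K^4
T = 201.5218 K = -71.6282 C

-71.6282 degrees Celsius


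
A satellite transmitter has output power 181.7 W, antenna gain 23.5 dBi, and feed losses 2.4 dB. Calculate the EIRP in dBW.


Pt = 181.7 W = 22.5935 dBW
EIRP = Pt_dBW + Gt - losses = 22.5935 + 23.5 - 2.4 = 43.6935 dBW

43.6935 dBW


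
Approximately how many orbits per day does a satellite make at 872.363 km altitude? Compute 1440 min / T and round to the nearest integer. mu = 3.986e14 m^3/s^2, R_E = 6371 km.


r = 7.243363e+06 m
T = 2*pi*sqrt(r^3/mu) = 6135.0993 s = 102.2517 min
revs/day = 1440 / 102.2517 = 14.0829
Rounded: 14 revolutions per day

14 revolutions per day


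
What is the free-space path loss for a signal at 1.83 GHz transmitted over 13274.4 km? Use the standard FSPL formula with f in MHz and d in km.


f = 1.83 GHz = 1830.0000 MHz
d = 13274.4 km
FSPL = 32.44 + 20*log10(1830.0000) + 20*log10(13274.4)
FSPL = 32.44 + 65.2490 + 82.4603
FSPL = 180.1493 dB

180.1493 dB


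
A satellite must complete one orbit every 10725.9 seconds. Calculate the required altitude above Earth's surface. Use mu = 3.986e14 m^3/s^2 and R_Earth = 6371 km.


T = 10725.9 s
r = (mu*T^2/(4*pi^2))^(1/3) = (3.986e14 * 10725.9^2 / (4*pi^2))^(1/3)
r = 1.0511911e+07 m = 10511.9112 km
alt = r - R_E = 10511.9112 - 6371 = 4140.9112 km

4140.9112 km


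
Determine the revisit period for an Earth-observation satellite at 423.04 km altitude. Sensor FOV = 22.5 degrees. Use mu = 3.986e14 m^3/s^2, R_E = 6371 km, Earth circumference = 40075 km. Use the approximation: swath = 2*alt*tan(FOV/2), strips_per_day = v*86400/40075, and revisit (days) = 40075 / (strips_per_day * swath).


swath = 2*423.04*tan(0.1963495) = 168.2958 km
v = sqrt(mu/r) = 7659.5737 m/s = 7.6596 km/s
strips/day = v*86400/40075 = 7.6596*86400/40075 = 16.5137
coverage/day = strips * swath = 16.5137 * 168.2958 = 2779.1886 km
revisit = 40075 / 2779.1886 = 14.4197 days

14.4197 days


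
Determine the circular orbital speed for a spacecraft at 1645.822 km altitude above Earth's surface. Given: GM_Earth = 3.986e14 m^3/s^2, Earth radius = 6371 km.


r = R_E + alt = 6371.0 + 1645.822 = 8016.8220 km = 8.016822e+06 m
v = sqrt(mu/r) = sqrt(3.986e14 / 8.016822e+06) = 7051.2730 m/s = 7.0513 km/s

7.0513 km/s


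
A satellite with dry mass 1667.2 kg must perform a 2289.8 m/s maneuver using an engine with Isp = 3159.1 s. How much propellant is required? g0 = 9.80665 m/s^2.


ve = Isp * g0 = 3159.1 * 9.80665 = 30980.188015 m/s
mass ratio = exp(dv/ve) = exp(2289.8/30980.188015) = 1.07671178
m_prop = m_dry * (mr - 1) = 1667.2 * (1.07671178 - 1)
m_prop = 127.8939 kg

127.8939 kg


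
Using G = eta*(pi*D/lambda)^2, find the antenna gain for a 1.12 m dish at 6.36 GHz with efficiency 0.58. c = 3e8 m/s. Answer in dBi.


lambda = c/f = 3e8 / 6.36e+09 = 0.04716981 m
G = eta*(pi*D/lambda)^2 = 0.58*(pi*1.12/0.04716981)^2
G = 3227.2715 (linear)
G = 10*log10(3227.2715) = 35.0884 dBi

35.0884 dBi


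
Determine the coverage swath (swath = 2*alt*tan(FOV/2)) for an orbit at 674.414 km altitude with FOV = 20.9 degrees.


FOV = 20.9 deg = 0.3647738 rad
swath = 2 * alt * tan(FOV/2) = 2 * 674.414 * tan(0.1823869)
swath = 2 * 674.414 * 0.1844365
swath = 248.7732 km

248.7732 km


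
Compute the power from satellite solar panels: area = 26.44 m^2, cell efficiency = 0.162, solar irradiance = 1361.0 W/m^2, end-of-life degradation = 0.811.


P = area * eta * S * degradation
P = 26.44 * 0.162 * 1361.0 * 0.811
P = 4727.7602 W

4727.7602 W


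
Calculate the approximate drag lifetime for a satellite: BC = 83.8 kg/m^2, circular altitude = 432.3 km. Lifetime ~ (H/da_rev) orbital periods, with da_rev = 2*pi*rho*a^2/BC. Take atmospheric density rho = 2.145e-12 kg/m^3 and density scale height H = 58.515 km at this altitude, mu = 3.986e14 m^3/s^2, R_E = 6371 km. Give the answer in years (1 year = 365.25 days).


a = R_E + alt = 6803.3000 km = 6.8033e+06 m
da_rev = 2*pi*rho*a^2/BC = 2*pi*2.145e-12*(6.8033e+06)^2/83.8 = 7.443932 m per revolution
N = H/da_rev = 58515.0000 m / 7.443932 m = 7860.7651 revolutions
P = 2*pi*sqrt(a^3/mu) = 5584.5818 s
lifetime = N*P = 7860.7651 * 5584.5818 = 4.3899086e+07 s = 508.0913 days
years = 508.0913 / 365.25 = 1.3911 years

1.3911 years


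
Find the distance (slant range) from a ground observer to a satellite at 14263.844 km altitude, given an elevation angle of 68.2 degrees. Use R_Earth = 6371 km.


h = 14263.844 km, el = 68.2 deg
d = -R_E*sin(el) + sqrt((R_E*sin(el))^2 + 2*R_E*h + h^2)
d = -6371.0000*sin(1.1903) + sqrt((6371.0000*0.9284858)^2 + 2*6371.0000*14263.844 + 14263.844^2)
d = 14583.3705 km

14583.3705 km


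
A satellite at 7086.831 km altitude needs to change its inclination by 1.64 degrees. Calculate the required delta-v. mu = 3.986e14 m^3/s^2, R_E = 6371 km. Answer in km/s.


r = 13457.8310 km = 1.3457831e+07 m
V = sqrt(mu/r) = 5442.2829 m/s
di = 1.64 deg = 0.0286234 rad
dV = 2*V*sin(di/2) = 2*5442.2829*sin(0.0143117)
dV = 155.7713 m/s = 0.1557713 km/s

0.1558 km/s


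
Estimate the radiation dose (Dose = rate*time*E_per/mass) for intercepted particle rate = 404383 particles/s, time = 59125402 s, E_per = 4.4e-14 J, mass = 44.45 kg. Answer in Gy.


Total energy deposited = rate * time * E_per
  = 404383 * 59125402 * 4.4e-14 = 1.0520 J
Dose = E_total / mass = 1.0520 / 44.45
Dose = 0.02366726 Gy

0.0237 Gy


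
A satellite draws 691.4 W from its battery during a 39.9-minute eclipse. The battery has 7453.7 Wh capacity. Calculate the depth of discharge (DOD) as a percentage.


E_used = P * t / 60 = 691.4 * 39.9 / 60 = 459.7810 Wh
DOD = E_used / E_total * 100 = 459.7810 / 7453.7 * 100
DOD = 6.1685 %

6.1685 %


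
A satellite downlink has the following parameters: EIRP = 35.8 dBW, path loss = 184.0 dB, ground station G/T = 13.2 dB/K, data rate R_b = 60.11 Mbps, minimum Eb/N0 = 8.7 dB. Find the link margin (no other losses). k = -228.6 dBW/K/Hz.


C/N0 = EIRP - FSPL + G/T - k = 35.8 - 184.0 + 13.2 - (-228.6)
C/N0 = 93.6000 dB-Hz
R_b = 60.11 Mbps = 6.011e+07 bps -> 10*log10(R_b) = 77.7895 dB-Hz
Eb/N0 = C/N0 - 10*log10(R_b) = 93.6000 - 77.7895 = 15.8105 dB
Margin = Eb/N0 - Eb/N0_req = 15.8105 - 8.7 = 7.1105 dB (link closes)

7.1105 dB


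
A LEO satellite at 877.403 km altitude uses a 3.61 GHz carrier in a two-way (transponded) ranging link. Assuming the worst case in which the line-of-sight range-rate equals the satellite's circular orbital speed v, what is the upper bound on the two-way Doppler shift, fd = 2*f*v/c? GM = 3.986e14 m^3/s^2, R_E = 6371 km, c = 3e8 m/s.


r = 7.248403e+06 m
v = sqrt(mu/r) = 7415.6202 m/s (worst-case radial velocity)
f = 3.61 GHz = 3.61e+09 Hz
fd = 2*f*v/c = 2*3.61e+09*7415.6202/3.0e+08
fd = 178469.2606 Hz

178469.2606 Hz


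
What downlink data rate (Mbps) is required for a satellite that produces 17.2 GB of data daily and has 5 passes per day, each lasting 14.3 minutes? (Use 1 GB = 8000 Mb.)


total contact time = 5 * 14.3 * 60 = 4290.0000 s
data = 17.2 GB = 137600.0000 Mb
rate = 137600.0000 / 4290.0000 = 32.0746 Mbps

32.0746 Mbps


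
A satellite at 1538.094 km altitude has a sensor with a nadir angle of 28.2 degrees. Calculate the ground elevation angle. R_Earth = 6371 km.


r = R_E + alt = 7909.0940 km
Law of sines in the satellite / Earth-center / ground-point triangle:
  sin(nadir)/R_E = sin(90 + el)/r  =>  cos(el) = (r/R_E)*sin(nadir)
cos(el) = (7909.0940 / 6371.0000) * sin(28.2 deg) = 0.5866345
el = arccos(0.5866345) = 54.0815 deg
(Earth-central angle = 90 - nadir - el = 7.7185 deg)

54.0815 degrees


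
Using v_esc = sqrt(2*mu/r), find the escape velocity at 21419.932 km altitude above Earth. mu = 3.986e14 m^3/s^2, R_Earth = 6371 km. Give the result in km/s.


r = 6371.0 + 21419.932 = 27790.9320 km = 2.7790932e+07 m
v_esc = sqrt(2*mu/r) = sqrt(2*3.986e14 / 2.7790932e+07)
v_esc = 5355.8954 m/s = 5.3559 km/s

5.3559 km/s


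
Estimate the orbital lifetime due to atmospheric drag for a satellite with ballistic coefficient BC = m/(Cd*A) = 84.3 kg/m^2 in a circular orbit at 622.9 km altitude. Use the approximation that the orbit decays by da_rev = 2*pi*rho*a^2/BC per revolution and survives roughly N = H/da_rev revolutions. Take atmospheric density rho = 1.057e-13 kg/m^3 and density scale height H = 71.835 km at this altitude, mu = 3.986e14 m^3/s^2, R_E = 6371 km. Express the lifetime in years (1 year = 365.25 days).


a = R_E + alt = 6993.9000 km = 6.9939e+06 m
da_rev = 2*pi*rho*a^2/BC = 2*pi*1.057e-13*(6.9939e+06)^2/84.3 = 0.385359543 m per revolution
N = H/da_rev = 71835.0000 m / 0.385359543 m = 186410.3313 revolutions
P = 2*pi*sqrt(a^3/mu) = 5820.9028 s
lifetime = N*P = 186410.3313 * 5820.9028 = 1.0850764e+09 s = 12558.7549 days
years = 12558.7549 / 365.25 = 34.3840 years

34.3840 years


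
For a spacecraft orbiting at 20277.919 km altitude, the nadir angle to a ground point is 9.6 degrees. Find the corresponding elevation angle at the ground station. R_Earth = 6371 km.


r = R_E + alt = 26648.9190 km
Law of sines in the satellite / Earth-center / ground-point triangle:
  sin(nadir)/R_E = sin(90 + el)/r  =>  cos(el) = (r/R_E)*sin(nadir)
cos(el) = (26648.9190 / 6371.0000) * sin(9.6 deg) = 0.6975682
el = arccos(0.6975682) = 45.7678 deg
(Earth-central angle = 90 - nadir - el = 34.6322 deg)

45.7678 degrees


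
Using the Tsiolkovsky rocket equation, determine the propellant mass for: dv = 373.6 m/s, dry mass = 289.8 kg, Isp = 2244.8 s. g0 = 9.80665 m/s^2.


ve = Isp * g0 = 2244.8 * 9.80665 = 22013.967920 m/s
mass ratio = exp(dv/ve) = exp(373.6/22013.967920) = 1.01711587
m_prop = m_dry * (mr - 1) = 289.8 * (1.01711587 - 1)
m_prop = 4.9602 kg

4.9602 kg


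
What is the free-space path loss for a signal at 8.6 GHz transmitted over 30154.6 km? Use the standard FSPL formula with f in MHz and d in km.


f = 8.6 GHz = 8600.0000 MHz
d = 30154.6 km
FSPL = 32.44 + 20*log10(8600.0000) + 20*log10(30154.6)
FSPL = 32.44 + 78.6900 + 89.5871
FSPL = 200.7170 dB

200.7170 dB


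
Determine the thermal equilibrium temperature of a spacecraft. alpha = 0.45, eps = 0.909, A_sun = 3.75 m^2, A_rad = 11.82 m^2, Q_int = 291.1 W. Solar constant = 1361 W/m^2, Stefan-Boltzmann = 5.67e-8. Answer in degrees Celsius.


Numerator = alpha*S*A_sun + Q_int = 0.45*1361*3.75 + 291.1 = 2587.7875 W
Denominator = eps*sigma*A_rad = 0.909*5.67e-8*11.82 = 6.0920635e-07 W/K^4
T^4 = 4.2478013e+09 K^4
T = 255.2943 K = -17.8557 C

-17.8557 degrees Celsius


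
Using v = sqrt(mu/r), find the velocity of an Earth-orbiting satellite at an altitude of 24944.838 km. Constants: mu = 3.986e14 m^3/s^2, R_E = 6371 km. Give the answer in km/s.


r = R_E + alt = 6371.0 + 24944.838 = 31315.8380 km = 3.1315838e+07 m
v = sqrt(mu/r) = sqrt(3.986e14 / 3.1315838e+07) = 3567.6860 m/s = 3.5677 km/s

3.5677 km/s


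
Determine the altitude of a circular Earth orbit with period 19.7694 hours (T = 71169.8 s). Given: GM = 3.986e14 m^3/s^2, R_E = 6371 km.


T = 71169.8 s
r = (mu*T^2/(4*pi^2))^(1/3) = (3.986e14 * 71169.8^2 / (4*pi^2))^(1/3)
r = 3.7118437e+07 m = 37118.4372 km
alt = r - R_E = 37118.4372 - 6371 = 30747.4372 km

30747.4372 km


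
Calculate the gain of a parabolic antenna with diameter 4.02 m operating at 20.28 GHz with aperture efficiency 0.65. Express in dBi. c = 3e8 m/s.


lambda = c/f = 3e8 / 2.028e+10 = 0.0147929 m
G = eta*(pi*D/lambda)^2 = 0.65*(pi*4.02/0.0147929)^2
G = 473760.2291 (linear)
G = 10*log10(473760.2291) = 56.7556 dBi

56.7556 dBi


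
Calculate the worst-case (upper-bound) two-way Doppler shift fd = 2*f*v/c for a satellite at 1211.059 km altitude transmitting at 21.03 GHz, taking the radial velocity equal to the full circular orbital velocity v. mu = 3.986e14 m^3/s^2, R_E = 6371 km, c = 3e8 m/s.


r = 7.582059e+06 m
v = sqrt(mu/r) = 7250.6187 m/s (worst-case radial velocity)
f = 21.03 GHz = 2.103e+10 Hz
fd = 2*f*v/c = 2*2.103e+10*7250.6187/3.0e+08
fd = 1.0165367e+06 Hz

1.0165e+06 Hz


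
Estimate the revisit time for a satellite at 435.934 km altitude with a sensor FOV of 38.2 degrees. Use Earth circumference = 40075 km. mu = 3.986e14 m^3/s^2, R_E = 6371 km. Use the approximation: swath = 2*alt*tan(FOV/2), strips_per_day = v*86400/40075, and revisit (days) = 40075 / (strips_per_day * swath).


swath = 2*435.934*tan(0.3333579) = 301.9114 km
v = sqrt(mu/r) = 7652.3157 m/s = 7.6523 km/s
strips/day = v*86400/40075 = 7.6523*86400/40075 = 16.4981
coverage/day = strips * swath = 16.4981 * 301.9114 = 4980.9542 km
revisit = 40075 / 4980.9542 = 8.0456 days

8.0456 days


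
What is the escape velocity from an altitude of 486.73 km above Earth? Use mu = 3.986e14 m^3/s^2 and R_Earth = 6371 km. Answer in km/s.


r = 6371.0 + 486.73 = 6857.7300 km = 6.85773e+06 m
v_esc = sqrt(2*mu/r) = sqrt(2*3.986e14 / 6.85773e+06)
v_esc = 10781.8542 m/s = 10.7819 km/s

10.7819 km/s


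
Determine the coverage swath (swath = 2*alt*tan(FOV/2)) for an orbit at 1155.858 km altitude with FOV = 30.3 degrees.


FOV = 30.3 deg = 0.5288348 rad
swath = 2 * alt * tan(FOV/2) = 2 * 1155.858 * tan(0.2644174)
swath = 2 * 1155.858 * 0.2707571
swath = 625.9136 km

625.9136 km


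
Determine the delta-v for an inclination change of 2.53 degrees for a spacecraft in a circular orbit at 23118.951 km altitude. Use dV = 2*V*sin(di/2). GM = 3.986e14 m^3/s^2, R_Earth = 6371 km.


r = 29489.9510 km = 2.9489951e+07 m
V = sqrt(mu/r) = 3676.4750 m/s
di = 2.53 deg = 0.04415683 rad
dV = 2*V*sin(di/2) = 2*3676.4750*sin(0.02207842)
dV = 162.3283 m/s = 0.1623283 km/s

0.1623 km/s


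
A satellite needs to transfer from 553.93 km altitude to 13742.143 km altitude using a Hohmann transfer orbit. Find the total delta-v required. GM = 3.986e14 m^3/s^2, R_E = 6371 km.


r1 = 6924.9300 km = 6.92493e+06 m
r2 = 20113.1430 km = 2.0113143e+07 m
dv1 = sqrt(mu/r1)*(sqrt(2*r2/(r1+r2)) - 1) = 1667.1288 m/s
dv2 = sqrt(mu/r2)*(1 - sqrt(2*r1/(r1+r2))) = 1265.5985 m/s
total dv = |dv1| + |dv2| = 1667.1288 + 1265.5985 = 2932.7273 m/s = 2.9327 km/s

2.9327 km/s


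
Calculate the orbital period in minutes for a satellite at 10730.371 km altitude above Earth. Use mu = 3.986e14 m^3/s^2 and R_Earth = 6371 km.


r = 17101.3710 km = 1.7101371e+07 m
T = 2*pi*sqrt(r^3/mu) = 2*pi*sqrt(5.0014138e+21 / 3.986e14)
T = 22256.5382 s = 370.9423 min

370.9423 minutes


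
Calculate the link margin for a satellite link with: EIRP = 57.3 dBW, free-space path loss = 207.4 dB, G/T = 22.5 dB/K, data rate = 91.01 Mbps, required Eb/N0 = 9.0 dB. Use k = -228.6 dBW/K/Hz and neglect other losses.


C/N0 = EIRP - FSPL + G/T - k = 57.3 - 207.4 + 22.5 - (-228.6)
C/N0 = 101.0000 dB-Hz
R_b = 91.01 Mbps = 9.101e+07 bps -> 10*log10(R_b) = 79.5909 dB-Hz
Eb/N0 = C/N0 - 10*log10(R_b) = 101.0000 - 79.5909 = 21.4091 dB
Margin = Eb/N0 - Eb/N0_req = 21.4091 - 9.0 = 12.4091 dB (link closes)

12.4091 dB


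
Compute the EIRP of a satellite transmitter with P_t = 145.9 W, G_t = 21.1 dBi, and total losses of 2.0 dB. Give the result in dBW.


Pt = 145.9 W = 21.6406 dBW
EIRP = Pt_dBW + Gt - losses = 21.6406 + 21.1 - 2.0 = 40.7406 dBW

40.7406 dBW


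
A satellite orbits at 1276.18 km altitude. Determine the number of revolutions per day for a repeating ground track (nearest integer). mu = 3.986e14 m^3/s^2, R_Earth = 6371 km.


r = 7.64718e+06 m
T = 2*pi*sqrt(r^3/mu) = 6655.2319 s = 110.9205 min
revs/day = 1440 / 110.9205 = 12.9823
Rounded: 13 revolutions per day

13 revolutions per day


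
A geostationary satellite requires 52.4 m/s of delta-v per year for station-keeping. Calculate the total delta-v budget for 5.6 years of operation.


dV = rate * years = 52.4 * 5.6
dV = 293.4400 m/s

293.4400 m/s


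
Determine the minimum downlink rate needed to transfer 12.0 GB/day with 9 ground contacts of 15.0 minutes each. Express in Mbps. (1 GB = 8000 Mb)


total contact time = 9 * 15.0 * 60 = 8100.0000 s
data = 12.0 GB = 96000.0000 Mb
rate = 96000.0000 / 8100.0000 = 11.8519 Mbps

11.8519 Mbps


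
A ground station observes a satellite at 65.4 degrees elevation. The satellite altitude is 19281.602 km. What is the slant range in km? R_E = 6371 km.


h = 19281.602 km, el = 65.4 deg
d = -R_E*sin(el) + sqrt((R_E*sin(el))^2 + 2*R_E*h + h^2)
d = -6371.0000*sin(1.1414) + sqrt((6371.0000*0.9092361)^2 + 2*6371.0000*19281.602 + 19281.602^2)
d = 19722.3939 km

19722.3939 km


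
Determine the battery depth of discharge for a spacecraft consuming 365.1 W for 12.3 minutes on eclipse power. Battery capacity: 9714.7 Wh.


E_used = P * t / 60 = 365.1 * 12.3 / 60 = 74.8455 Wh
DOD = E_used / E_total * 100 = 74.8455 / 9714.7 * 100
DOD = 0.7704355 %

0.7704 %


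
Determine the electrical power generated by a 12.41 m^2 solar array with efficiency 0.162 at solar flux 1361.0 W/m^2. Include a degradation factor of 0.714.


P = area * eta * S * degradation
P = 12.41 * 0.162 * 1361.0 * 0.714
P = 1953.6337 W

1953.6337 W


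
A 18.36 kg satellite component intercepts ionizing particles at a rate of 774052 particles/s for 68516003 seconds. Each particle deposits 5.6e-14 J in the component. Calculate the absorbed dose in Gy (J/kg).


Total energy deposited = rate * time * E_per
  = 774052 * 68516003 * 5.6e-14 = 2.9700 J
Dose = E_total / mass = 2.9700 / 18.36
Dose = 0.1617624 Gy

0.1618 Gy


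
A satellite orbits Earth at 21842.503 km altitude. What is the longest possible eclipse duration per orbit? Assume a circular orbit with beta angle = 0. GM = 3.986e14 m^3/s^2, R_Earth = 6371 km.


r = 28213.5030 km
T = 786.0415 min
Eclipse fraction = arcsin(R_E/r)/pi = arcsin(6371.0000/28213.5030)/pi
= arcsin(0.2258139)/pi = 0.07250411
Eclipse duration = 0.07250411 * 786.0415 = 56.9912 min

56.9912 minutes


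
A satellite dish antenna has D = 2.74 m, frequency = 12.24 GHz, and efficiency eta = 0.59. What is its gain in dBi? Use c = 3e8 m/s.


lambda = c/f = 3e8 / 1.224e+10 = 0.0245098 m
G = eta*(pi*D/lambda)^2 = 0.59*(pi*2.74/0.0245098)^2
G = 72773.4910 (linear)
G = 10*log10(72773.4910) = 48.6197 dBi

48.6197 dBi


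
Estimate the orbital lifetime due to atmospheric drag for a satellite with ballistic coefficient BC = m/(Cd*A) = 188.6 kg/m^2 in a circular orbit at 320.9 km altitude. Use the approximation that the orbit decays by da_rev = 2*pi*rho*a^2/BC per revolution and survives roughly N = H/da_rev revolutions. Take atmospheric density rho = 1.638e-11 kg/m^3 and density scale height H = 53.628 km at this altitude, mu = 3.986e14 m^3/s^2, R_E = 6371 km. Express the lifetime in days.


a = R_E + alt = 6691.9000 km = 6.6919e+06 m
da_rev = 2*pi*rho*a^2/BC = 2*pi*1.638e-11*(6.6919e+06)^2/188.6 = 24.437173 m per revolution
N = H/da_rev = 53628.0000 m / 24.437173 m = 2194.5255 revolutions
P = 2*pi*sqrt(a^3/mu) = 5447.9785 s
lifetime = N*P = 2194.5255 * 5447.9785 = 1.1955728e+07 s = 138.3765 days

138.3765 days


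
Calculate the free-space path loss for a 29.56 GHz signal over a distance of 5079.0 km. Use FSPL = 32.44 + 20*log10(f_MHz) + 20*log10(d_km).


f = 29.56 GHz = 29560.0000 MHz
d = 5079.0 km
FSPL = 32.44 + 20*log10(29560.0000) + 20*log10(5079.0)
FSPL = 32.44 + 89.4141 + 74.1156
FSPL = 195.9697 dB

195.9697 dB


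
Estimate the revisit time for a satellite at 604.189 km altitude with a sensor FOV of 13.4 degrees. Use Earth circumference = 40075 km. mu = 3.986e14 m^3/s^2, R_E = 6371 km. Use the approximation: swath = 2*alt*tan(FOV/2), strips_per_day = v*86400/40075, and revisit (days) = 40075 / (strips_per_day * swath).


swath = 2*604.189*tan(0.1169371) = 141.9518 km
v = sqrt(mu/r) = 7559.4580 m/s = 7.5595 km/s
strips/day = v*86400/40075 = 7.5595*86400/40075 = 16.2979
coverage/day = strips * swath = 16.2979 * 141.9518 = 2313.5119 km
revisit = 40075 / 2313.5119 = 17.3221 days

17.3221 days


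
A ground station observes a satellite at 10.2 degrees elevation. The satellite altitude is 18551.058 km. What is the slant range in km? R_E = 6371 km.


h = 18551.058 km, el = 10.2 deg
d = -R_E*sin(el) + sqrt((R_E*sin(el))^2 + 2*R_E*h + h^2)
d = -6371.0000*sin(0.1780236) + sqrt((6371.0000*0.1770847)^2 + 2*6371.0000*18551.058 + 18551.058^2)
d = 22992.1618 km

22992.1618 km
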